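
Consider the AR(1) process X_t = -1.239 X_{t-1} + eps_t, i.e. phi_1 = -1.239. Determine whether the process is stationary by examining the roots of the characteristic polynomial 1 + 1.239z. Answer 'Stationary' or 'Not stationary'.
\text{Not stationary}

The AR(p) characteristic polynomial is P(z) = 1 + 1.239z.
Stationarity requires all roots to lie outside the unit circle, i.e. |z| > 1 for every root.
This is linear in z: 1 + (1.239) z = 0  =>  z = -1/(1.239) = -0.807103,  |z| = 0.807103.
Moduli of all roots: 0.8071.
All moduli strictly greater than 1? No.
Verdict: Not stationary.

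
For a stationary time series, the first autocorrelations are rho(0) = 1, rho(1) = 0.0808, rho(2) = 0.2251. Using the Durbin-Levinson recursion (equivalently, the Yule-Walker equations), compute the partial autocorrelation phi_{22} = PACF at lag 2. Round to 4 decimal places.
\phi_{22} = 0.2200

The PACF at lag k is phi_{kk}, the last component of the solution
to the Yule-Walker system G_k phi = r_k where
  (G_k)_{ij} = rho(|i - j|), (r_k)_i = rho(i), i,j = 1..k.
Equivalently, Durbin-Levinson gives phi_{kk} iteratively:
  phi_{11} = rho(1)
  phi_{kk} = [rho(k) - sum_{j=1..k-1} phi_{k-1,j} rho(k-j)]
            / [1 - sum_{j=1..k-1} phi_{k-1,j} rho(j)],
  phi_{k,j} = phi_{k-1,j} - phi_{kk} phi_{k-1,k-j},  j = 1..k-1.
Step k = 1:
  phi_11 = rho(1) = 0.0808.
Step k = 2:
  phi_22 = [rho(2) - phi_11 rho(1)] / [1 - phi_11 rho(1)] = [0.2251 - (0.0808)(0.0808)] / [1 - (0.0808)(0.0808)]
         = 0.21857136 / 0.99347136 = 0.22.
Therefore phi_{22} = 0.2200.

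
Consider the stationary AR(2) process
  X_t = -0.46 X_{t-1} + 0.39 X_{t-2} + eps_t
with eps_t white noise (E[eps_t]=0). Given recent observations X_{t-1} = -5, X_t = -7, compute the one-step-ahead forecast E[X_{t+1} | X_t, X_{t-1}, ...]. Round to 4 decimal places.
E[X_{t+1} \mid \mathcal F_t] = 1.2700

For an AR(p) model X_t = c + sum_i phi_i X_{t-i} + eps_t, the
one-step-ahead conditional mean is
  E[X_{t+1} | X_t, ...] = c + sum_i phi_i X_{t+1-i}.
Substitute known values:
  E[X_{t+1} | ...] = (-0.46) * (-7) + (0.39) * (-5)
                   = 1.2700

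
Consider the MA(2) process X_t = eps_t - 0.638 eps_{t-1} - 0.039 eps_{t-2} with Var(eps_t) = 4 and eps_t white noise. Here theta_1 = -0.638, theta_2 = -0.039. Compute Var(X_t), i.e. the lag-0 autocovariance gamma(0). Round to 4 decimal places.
\gamma(0) = 5.6343

For an MA(q) process X_t = eps_t + sum_i theta_i eps_{t-i} with
Var(eps_t) = sigma^2, the variance is
  gamma(0) = sigma^2 * (1 + sum_i theta_i^2).
  sum_i theta_i^2 = (-0.638)^2 + (-0.039)^2 = 0.407044 + 0.001521 = 0.408565.
  gamma(0) = 4 * (1 + 0.408565) = 4 * 1.408565 = 5.63426, which rounds to 5.6343.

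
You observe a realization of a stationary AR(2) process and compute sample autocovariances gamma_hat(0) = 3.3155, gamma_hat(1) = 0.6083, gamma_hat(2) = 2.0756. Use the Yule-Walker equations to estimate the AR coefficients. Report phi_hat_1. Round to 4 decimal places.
\hat\phi_{1} = 0.0710

The Yule-Walker equations for an AR(p) process read, in matrix form,
  Gamma_p phi = r_p,   with   (Gamma_p)_{ij} = gamma(|i - j|),
                       (r_p)_i = gamma(i),   i,j = 1..p.
Substitute the sample gammas (Toeplitz matrix and right-hand side of size 2):
  Gamma_p = [[3.3155, 0.6083], [0.6083, 3.3155]]
  r_p     = [0.6083, 2.0756]
Written out:
  3.3155 phi_1 + 0.6083 phi_2 = 0.6083
  0.6083 phi_1 + 3.3155 phi_2 = 2.0756
Solve by Cramer's rule:
  det = gamma(0)^2 - gamma(1)^2 = (3.3155)^2 - (0.6083)^2 = 10.99254025 - 0.37002889 = 10.62251136
  phi_hat_1 = [gamma(1) gamma(0) - gamma(1) gamma(2)] / det = [(0.6083)(3.3155) - (0.6083)(2.0756)] / 10.62251136 = 0.75423117 / 10.62251136 = 0.071
  phi_hat_2 = [gamma(0) gamma(2) - gamma(1)^2] / det = [(3.3155)(2.0756) - (0.6083)^2] / 10.62251136 = 6.51162291 / 10.62251136 = 0.613
So phi_hat = [0.0710, 0.6130].
Therefore phi_hat_1 = 0.0710.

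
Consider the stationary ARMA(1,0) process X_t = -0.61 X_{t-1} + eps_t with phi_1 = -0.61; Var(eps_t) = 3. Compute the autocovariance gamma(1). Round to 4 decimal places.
\gamma(1) = -2.9145

Multiply the model equation by X_{t-k} and take expectations. With theta_0 = psi_0 = 1 and psi_j the MA(infinity) weights, this gives
  gamma(k) - sum_i phi_i gamma(k-i) = c_k,
  c_k = sigma^2 * sum_{j=k..q} theta_j psi_{j-k}   (c_k = 0 for k > q),
using gamma(-m) = gamma(m).
Pure AR (q = 0): c_0 = sigma^2 = 3, c_k = 0 for k >= 1.
Equations for k = 0 and k = 1 (AR order 1):
  gamma(0) = phi_1 gamma(1) + c_0
  gamma(1) = phi_1 gamma(0) + c_1
Substituting the second into the first: gamma(0) (1 - phi_1^2) = c_0 + phi_1 c_1, so
  gamma(0) = c_0 / (1 - phi_1^2) = 3 / (1 - (-0.61)^2) = 3 / 0.6279 = 4.777831.
  gamma(1) = phi_1 gamma(0) = (-0.61)(4.777831) = -2.914477.
Therefore gamma(1) = -2.9145 (to 4 decimal places).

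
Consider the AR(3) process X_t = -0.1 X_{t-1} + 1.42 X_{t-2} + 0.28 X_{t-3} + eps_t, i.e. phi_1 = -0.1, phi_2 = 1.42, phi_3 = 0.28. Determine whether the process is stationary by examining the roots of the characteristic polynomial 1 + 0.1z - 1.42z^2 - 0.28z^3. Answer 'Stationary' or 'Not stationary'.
\text{Not stationary}

The AR(p) characteristic polynomial is P(z) = 1 + 0.1z - 1.42z^2 - 0.28z^3.
Stationarity requires all roots to lie outside the unit circle, i.e. |z| > 1 for every root.
Degree 3: look for a simple real root z0 first, then factor out (1 - z/z0) and solve the remaining quadratic.
Testing z0 = -5: P(-5) = 1 + (0.1)(-5) + (-1.42)(-5)^2 + (-0.28)(-5)^3
  = 1 + (-0.5) + (-35.5) + (35) = 0.  So z_0 = -5 is a root, |z_0| = 5.
Divide out the factor (1 + 0.2 z) = (1 - z/z0) (since 1/z0 = -0.2):
  P(z) = (1 + 0.2 z)(1 + (-0.1) z + (-1.4) z^2)
  [check: z-coef -0.1 - (-0.2) = 0.1; z^2-coef -1.4 - (-0.2)(-0.1) = -1.42; z^3-coef -(-0.2)(-1.4) = -0.28.]
Remaining roots from the quadratic factor 1 + (-0.1) z + (-1.4) z^2:
  Set 1 + (-0.1) z + (-1.4) z^2 = 0, i.e. a z^2 + b z + c = 0 with a = -1.4, b = -0.1, c = 1.
  Discriminant D = b^2 - 4ac = (-0.1)^2 - 4*(-1.4)*1 = 0.01 - (-5.6) = 5.61.
  D >= 0, so the roots are real: z = (-b +/- sqrt(D)) / (2a) = (0.1 +/- 2.368544) / (-2.8).
    z_1 = (0.1 + 2.368544) / (-2.8) = -0.8816,   |z_1| = 0.8816.
    z_2 = (0.1 - 2.368544) / (-2.8) = 0.8102,   |z_2| = 0.8102.
Moduli of all roots: 5.0000, 0.8816, 0.8102.
All moduli strictly greater than 1? No.
Verdict: Not stationary.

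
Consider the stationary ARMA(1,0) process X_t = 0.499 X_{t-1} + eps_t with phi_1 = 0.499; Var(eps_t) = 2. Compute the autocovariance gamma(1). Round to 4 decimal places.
\gamma(1) = 1.3289

Multiply the model equation by X_{t-k} and take expectations. With theta_0 = psi_0 = 1 and psi_j the MA(infinity) weights, this gives
  gamma(k) - sum_i phi_i gamma(k-i) = c_k,
  c_k = sigma^2 * sum_{j=k..q} theta_j psi_{j-k}   (c_k = 0 for k > q),
using gamma(-m) = gamma(m).
Pure AR (q = 0): c_0 = sigma^2 = 2, c_k = 0 for k >= 1.
Equations for k = 0 and k = 1 (AR order 1):
  gamma(0) = phi_1 gamma(1) + c_0
  gamma(1) = phi_1 gamma(0) + c_1
Substituting the second into the first: gamma(0) (1 - phi_1^2) = c_0 + phi_1 c_1, so
  gamma(0) = c_0 / (1 - phi_1^2) = 2 / (1 - (0.499)^2) = 2 / 0.750999 = 2.663119.
  gamma(1) = phi_1 gamma(0) = (0.499)(2.663119) = 1.328897.
Therefore gamma(1) = 1.3289 (to 4 decimal places).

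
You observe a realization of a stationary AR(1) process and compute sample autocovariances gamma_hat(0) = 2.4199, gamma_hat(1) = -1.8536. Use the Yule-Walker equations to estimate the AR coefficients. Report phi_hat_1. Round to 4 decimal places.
\hat\phi_{1} = -0.7660

The Yule-Walker equations for an AR(p) process read, in matrix form,
  Gamma_p phi = r_p,   with   (Gamma_p)_{ij} = gamma(|i - j|),
                       (r_p)_i = gamma(i),   i,j = 1..p.
Substitute the sample gammas (Toeplitz matrix and right-hand side of size 1):
  Gamma_p = [[2.4199]]
  r_p     = [-1.8536]
With p = 1 this is the single equation gamma(0) phi_1 = gamma(1):
  phi_hat_1 = gamma(1) / gamma(0) = -1.8536 / 2.4199 = -0.7660.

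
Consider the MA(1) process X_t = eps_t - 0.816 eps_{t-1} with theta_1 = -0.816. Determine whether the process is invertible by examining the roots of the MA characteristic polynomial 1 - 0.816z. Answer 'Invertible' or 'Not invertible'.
\text{Invertible}

The MA(q) characteristic polynomial is P(z) = 1 - 0.816z.
Invertibility requires all roots to lie outside the unit circle, i.e. |z| > 1 for every root.
This is linear in z: 1 + (-0.816) z = 0  =>  z = -1/(-0.816) = 1.22549,  |z| = 1.22549.
Moduli of all roots: 1.2255.
All moduli strictly greater than 1? Yes.
Verdict: Invertible.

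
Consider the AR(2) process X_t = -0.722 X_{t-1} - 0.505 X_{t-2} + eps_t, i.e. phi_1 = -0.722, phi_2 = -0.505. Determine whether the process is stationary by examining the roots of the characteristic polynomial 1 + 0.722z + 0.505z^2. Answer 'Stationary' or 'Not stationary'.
\text{Stationary}

The AR(p) characteristic polynomial is P(z) = 1 + 0.722z + 0.505z^2.
Stationarity requires all roots to lie outside the unit circle, i.e. |z| > 1 for every root.
Set 1 + (0.722) z + (0.505) z^2 = 0, i.e. a z^2 + b z + c = 0 with a = 0.505, b = 0.722, c = 1.
Discriminant D = b^2 - 4ac = (0.722)^2 - 4*(0.505)*1 = 0.521284 - (2.02) = -1.498716.
D < 0, so the roots are the complex-conjugate pair z = (-b +/- i sqrt(-D)) / (2a) = -0.7149 +/- 1.2121i.
For a conjugate pair |z|^2 = z * conj(z) = (product of roots) = c/a = 1/(0.505) = 1.980198, so |z| = sqrt(1.980198) = 1.4072 for both roots.
Moduli of all roots: 1.4072, 1.4072.
All moduli strictly greater than 1? Yes.
Verdict: Stationary.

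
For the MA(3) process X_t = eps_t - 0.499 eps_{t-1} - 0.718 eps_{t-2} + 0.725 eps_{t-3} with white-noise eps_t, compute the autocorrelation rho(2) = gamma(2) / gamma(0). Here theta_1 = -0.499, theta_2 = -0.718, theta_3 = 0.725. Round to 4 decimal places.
\rho(2) = -0.4715

For an MA(q) process with theta_0 = 1, the autocovariance is
  gamma(k) = sigma^2 * sum_{i=0..q-k} theta_i * theta_{i+k},
and rho(k) = gamma(k) / gamma(0). Sigma^2 cancels.
  numerator   = (1)*(-0.718) + (-0.499)*(0.725) = -1.079775.
  denominator = (1)^2 + (-0.499)^2 + (-0.718)^2 + (0.725)^2 = 2.29015.
  rho(2) = -1.079775 / 2.29015 = -0.4715.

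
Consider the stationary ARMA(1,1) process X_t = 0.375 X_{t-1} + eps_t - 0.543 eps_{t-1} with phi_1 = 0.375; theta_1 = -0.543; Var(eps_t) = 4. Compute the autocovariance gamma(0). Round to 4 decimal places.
\gamma(0) = 4.1314

Multiply the model equation by X_{t-k} and take expectations. With theta_0 = psi_0 = 1 and psi_j the MA(infinity) weights, this gives
  gamma(k) - sum_i phi_i gamma(k-i) = c_k,
  c_k = sigma^2 * sum_{j=k..q} theta_j psi_{j-k}   (c_k = 0 for k > q),
using gamma(-m) = gamma(m).
psi-weights needed (psi_j = theta_j + sum_i phi_i psi_{j-i}):
  psi_1 = theta_1 + phi_1 = -0.543 + (0.375) = -0.168
Right-hand sides:
  c_0 = sigma^2 (1 + theta_1 psi_1) = 4 * (1 + (-0.543)(-0.168)) = 4 * 1.091224 = 4.364896
  c_1 = sigma^2 theta_1 = 4 * (-0.543) = -2.172
  c_2 = 0
Equations for k = 0 and k = 1 (AR order 1):
  gamma(0) = phi_1 gamma(1) + c_0
  gamma(1) = phi_1 gamma(0) + c_1
Substituting the second into the first: gamma(0) (1 - phi_1^2) = c_0 + phi_1 c_1, so
  gamma(0) = (c_0 + phi_1 c_1) / (1 - phi_1^2) = (4.364896 + (0.375)(-2.172)) / (1 - (0.375)^2) = 3.550396 / 0.859375 = 4.13137.
Therefore gamma(0) = 4.1314 (to 4 decimal places).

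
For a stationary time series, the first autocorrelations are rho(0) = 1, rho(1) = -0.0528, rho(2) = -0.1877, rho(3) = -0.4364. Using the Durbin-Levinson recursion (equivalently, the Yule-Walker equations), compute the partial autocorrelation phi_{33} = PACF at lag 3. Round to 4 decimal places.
\phi_{33} = -0.4770

The PACF at lag k is phi_{kk}, the last component of the solution
to the Yule-Walker system G_k phi = r_k where
  (G_k)_{ij} = rho(|i - j|), (r_k)_i = rho(i), i,j = 1..k.
Equivalently, Durbin-Levinson gives phi_{kk} iteratively:
  phi_{11} = rho(1)
  phi_{kk} = [rho(k) - sum_{j=1..k-1} phi_{k-1,j} rho(k-j)]
            / [1 - sum_{j=1..k-1} phi_{k-1,j} rho(j)],
  phi_{k,j} = phi_{k-1,j} - phi_{kk} phi_{k-1,k-j},  j = 1..k-1.
Step k = 1:
  phi_11 = rho(1) = -0.0528.
Step k = 2:
  phi_22 = [rho(2) - phi_11 rho(1)] / [1 - phi_11 rho(1)] = [-0.1877 - (-0.0528)(-0.0528)] / [1 - (-0.0528)(-0.0528)]
         = -0.19048784 / 0.99721216 = -0.19102.
  Update: phi_21 = phi_11 - phi_22 phi_11 = -0.0528 - (-0.19102)(-0.0528) = -0.062886.
Step k = 3:
  phi_33 = [rho(3) - phi_21 rho(2) - phi_22 rho(1)] / [1 - phi_21 rho(1) - phi_22 rho(2)]
    numerator   = -0.4364 - (-0.062886)(-0.1877) - (-0.19102)(-0.0528) = -0.45828955
    denominator = 1 - (-0.062886)(-0.0528) - (-0.19102)(-0.1877) = 0.9608251
  phi_33 = -0.45828955 / 0.9608251 = -0.477.
Therefore phi_{33} = -0.4770.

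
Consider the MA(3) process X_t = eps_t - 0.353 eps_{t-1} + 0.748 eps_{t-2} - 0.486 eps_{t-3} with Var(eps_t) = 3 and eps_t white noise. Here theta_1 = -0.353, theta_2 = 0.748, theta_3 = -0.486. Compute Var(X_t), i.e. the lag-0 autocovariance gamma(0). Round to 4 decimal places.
\gamma(0) = 5.7609

For an MA(q) process X_t = eps_t + sum_i theta_i eps_{t-i} with
Var(eps_t) = sigma^2, the variance is
  gamma(0) = sigma^2 * (1 + sum_i theta_i^2).
  sum_i theta_i^2 = (-0.353)^2 + (0.748)^2 + (-0.486)^2 = 0.124609 + 0.559504 + 0.236196 = 0.920309.
  gamma(0) = 3 * (1 + 0.920309) = 3 * 1.920309 = 5.760927, which rounds to 5.7609.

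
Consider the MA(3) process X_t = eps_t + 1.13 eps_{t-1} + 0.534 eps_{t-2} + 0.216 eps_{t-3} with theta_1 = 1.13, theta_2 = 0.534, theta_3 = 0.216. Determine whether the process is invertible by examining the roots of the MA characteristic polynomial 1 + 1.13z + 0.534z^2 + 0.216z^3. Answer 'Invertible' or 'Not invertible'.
\text{Invertible}

The MA(q) characteristic polynomial is P(z) = 1 + 1.13z + 0.534z^2 + 0.216z^3.
Invertibility requires all roots to lie outside the unit circle, i.e. |z| > 1 for every root.
Degree 3: look for a simple real root z0 first, then factor out (1 - z/z0) and solve the remaining quadratic.
Testing z0 = -1.25: P(-1.25) = 1 + (1.13)(-1.25) + (0.534)(-1.25)^2 + (0.216)(-1.25)^3
  = 1 + (-1.4125) + (0.834375) + (-0.421875) = 0.  So z_0 = -1.25 is a root, |z_0| = 1.25.
Divide out the factor (1 + 0.8 z) = (1 - z/z0) (since 1/z0 = -0.8):
  P(z) = (1 + 0.8 z)(1 + (0.33) z + (0.27) z^2)
  [check: z-coef 0.33 - (-0.8) = 1.13; z^2-coef 0.27 - (-0.8)(0.33) = 0.534; z^3-coef -(-0.8)(0.27) = 0.216.]
Remaining roots from the quadratic factor 1 + (0.33) z + (0.27) z^2:
  Set 1 + (0.33) z + (0.27) z^2 = 0, i.e. a z^2 + b z + c = 0 with a = 0.27, b = 0.33, c = 1.
  Discriminant D = b^2 - 4ac = (0.33)^2 - 4*(0.27)*1 = 0.1089 - (1.08) = -0.9711.
  D < 0, so the roots are the complex-conjugate pair z = (-b +/- i sqrt(-D)) / (2a) = -0.6111 +/- 1.8249i.
  For a conjugate pair |z|^2 = z * conj(z) = (product of roots) = c/a = 1/(0.27) = 3.703704, so |z| = sqrt(3.703704) = 1.9245 for both roots.
Moduli of all roots: 1.2500, 1.9245, 1.9245.
All moduli strictly greater than 1? Yes.
Verdict: Invertible.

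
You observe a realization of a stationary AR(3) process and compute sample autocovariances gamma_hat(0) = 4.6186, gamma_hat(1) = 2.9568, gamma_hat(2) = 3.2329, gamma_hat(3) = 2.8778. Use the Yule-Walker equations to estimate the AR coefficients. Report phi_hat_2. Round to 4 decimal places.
\hat\phi_{2} = 0.4330

The Yule-Walker equations for an AR(p) process read, in matrix form,
  Gamma_p phi = r_p,   with   (Gamma_p)_{ij} = gamma(|i - j|),
                       (r_p)_i = gamma(i),   i,j = 1..p.
Substitute the sample gammas (Toeplitz matrix and right-hand side of size 3):
  Gamma_p = [[4.6186, 2.9568, 3.2329], [2.9568, 4.6186, 2.9568], [3.2329, 2.9568, 4.6186]]
  r_p     = [2.9568, 3.2329, 2.8778]
Written out (R1..R3):
  (R1) 4.6186 phi_1 + 2.9568 phi_2 + 3.2329 phi_3 = 2.9568
  (R2) 2.9568 phi_1 + 4.6186 phi_2 + 2.9568 phi_3 = 3.2329
  (R3) 3.2329 phi_1 + 2.9568 phi_2 + 4.6186 phi_3 = 2.8778
Gaussian elimination:
  R2 <- R2 - (2.9568/4.6186) R1 = R2 - (0.640194) R1:  2.725674 phi_2 + 0.887117 phi_3 = 1.339974
  R3 <- R3 - (3.2329/4.6186) R1 = R3 - (0.699974) R1:  0.887117 phi_2 + 2.355654 phi_3 = 0.808117
  R3 <- R3 - (0.887117/2.725674) R2 = R3 - (0.325467) R2:  2.066927 phi_3 = 0.371999
Back-substitution:
  phi_hat_3 = 0.371999 / 2.066927 = 0.179977
  phi_hat_2 = (1.339974 - (0.887117)(0.179977)) / 2.725674 = 0.433035
  phi_hat_1 = (2.9568 - (2.9568)(0.433035) - (3.2329)(0.179977)) / 4.6186 = 0.236988
So phi_hat = [0.2370, 0.4330, 0.1800].
Therefore phi_hat_2 = 0.4330.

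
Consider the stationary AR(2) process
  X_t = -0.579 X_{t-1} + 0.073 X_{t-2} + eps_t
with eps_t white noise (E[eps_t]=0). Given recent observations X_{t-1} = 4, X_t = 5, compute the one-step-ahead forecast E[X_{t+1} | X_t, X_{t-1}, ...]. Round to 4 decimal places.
E[X_{t+1} \mid \mathcal F_t] = -2.6030

For an AR(p) model X_t = c + sum_i phi_i X_{t-i} + eps_t, the
one-step-ahead conditional mean is
  E[X_{t+1} | X_t, ...] = c + sum_i phi_i X_{t+1-i}.
Substitute known values:
  E[X_{t+1} | ...] = (-0.579) * (5) + (0.073) * (4)
                   = -2.6030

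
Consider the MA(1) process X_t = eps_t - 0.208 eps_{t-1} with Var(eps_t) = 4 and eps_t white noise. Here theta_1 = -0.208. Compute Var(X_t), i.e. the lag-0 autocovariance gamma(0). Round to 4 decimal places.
\gamma(0) = 4.1731

For an MA(q) process X_t = eps_t + sum_i theta_i eps_{t-i} with
Var(eps_t) = sigma^2, the variance is
  gamma(0) = sigma^2 * (1 + sum_i theta_i^2).
  sum_i theta_i^2 = (-0.208)^2 = 0.043264.
  gamma(0) = 4 * (1 + 0.043264) = 4 * 1.043264 = 4.173056, which rounds to 4.1731.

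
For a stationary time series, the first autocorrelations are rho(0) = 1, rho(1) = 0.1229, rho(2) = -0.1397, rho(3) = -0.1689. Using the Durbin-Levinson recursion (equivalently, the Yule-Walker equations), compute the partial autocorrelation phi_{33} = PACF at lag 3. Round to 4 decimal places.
\phi_{33} = -0.1350

The PACF at lag k is phi_{kk}, the last component of the solution
to the Yule-Walker system G_k phi = r_k where
  (G_k)_{ij} = rho(|i - j|), (r_k)_i = rho(i), i,j = 1..k.
Equivalently, Durbin-Levinson gives phi_{kk} iteratively:
  phi_{11} = rho(1)
  phi_{kk} = [rho(k) - sum_{j=1..k-1} phi_{k-1,j} rho(k-j)]
            / [1 - sum_{j=1..k-1} phi_{k-1,j} rho(j)],
  phi_{k,j} = phi_{k-1,j} - phi_{kk} phi_{k-1,k-j},  j = 1..k-1.
Step k = 1:
  phi_11 = rho(1) = 0.1229.
Step k = 2:
  phi_22 = [rho(2) - phi_11 rho(1)] / [1 - phi_11 rho(1)] = [-0.1397 - (0.1229)(0.1229)] / [1 - (0.1229)(0.1229)]
         = -0.15480441 / 0.98489559 = -0.157178.
  Update: phi_21 = phi_11 - phi_22 phi_11 = 0.1229 - (-0.157178)(0.1229) = 0.142217.
Step k = 3:
  phi_33 = [rho(3) - phi_21 rho(2) - phi_22 rho(1)] / [1 - phi_21 rho(1) - phi_22 rho(2)]
    numerator   = -0.1689 - (0.142217)(-0.1397) - (-0.157178)(0.1229) = -0.12971501
    denominator = 1 - (0.142217)(0.1229) - (-0.157178)(-0.1397) = 0.96056367
  phi_33 = -0.12971501 / 0.96056367 = -0.135.
Therefore phi_{33} = -0.1350.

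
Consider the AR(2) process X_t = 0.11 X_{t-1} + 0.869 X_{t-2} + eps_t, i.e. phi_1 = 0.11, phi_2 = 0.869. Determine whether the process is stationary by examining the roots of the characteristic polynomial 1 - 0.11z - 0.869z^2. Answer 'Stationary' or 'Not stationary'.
\text{Stationary}

The AR(p) characteristic polynomial is P(z) = 1 - 0.11z - 0.869z^2.
Stationarity requires all roots to lie outside the unit circle, i.e. |z| > 1 for every root.
Set 1 + (-0.11) z + (-0.869) z^2 = 0, i.e. a z^2 + b z + c = 0 with a = -0.869, b = -0.11, c = 1.
Discriminant D = b^2 - 4ac = (-0.11)^2 - 4*(-0.869)*1 = 0.0121 - (-3.476) = 3.4881.
D >= 0, so the roots are real: z = (-b +/- sqrt(D)) / (2a) = (0.11 +/- 1.867646) / (-1.738).
  z_1 = (0.11 + 1.867646) / (-1.738) = -1.1379,   |z_1| = 1.1379.
  z_2 = (0.11 - 1.867646) / (-1.738) = 1.0113,   |z_2| = 1.0113.
Moduli of all roots: 1.1379, 1.0113.
All moduli strictly greater than 1? Yes.
Verdict: Stationary.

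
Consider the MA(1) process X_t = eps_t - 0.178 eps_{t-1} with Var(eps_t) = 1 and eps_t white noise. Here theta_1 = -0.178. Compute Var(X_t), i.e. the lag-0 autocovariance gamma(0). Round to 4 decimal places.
\gamma(0) = 1.0317

For an MA(q) process X_t = eps_t + sum_i theta_i eps_{t-i} with
Var(eps_t) = sigma^2, the variance is
  gamma(0) = sigma^2 * (1 + sum_i theta_i^2).
  sum_i theta_i^2 = (-0.178)^2 = 0.031684.
  gamma(0) = 1 * (1 + 0.031684) = 1 * 1.031684 = 1.031684, which rounds to 1.0317.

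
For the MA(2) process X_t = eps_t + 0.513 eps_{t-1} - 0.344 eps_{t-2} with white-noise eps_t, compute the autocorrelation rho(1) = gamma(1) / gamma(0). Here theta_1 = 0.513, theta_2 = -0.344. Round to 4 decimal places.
\rho(1) = 0.2436

For an MA(q) process with theta_0 = 1, the autocovariance is
  gamma(k) = sigma^2 * sum_{i=0..q-k} theta_i * theta_{i+k},
and rho(k) = gamma(k) / gamma(0). Sigma^2 cancels.
  numerator   = (1)*(0.513) + (0.513)*(-0.344) = 0.336528.
  denominator = (1)^2 + (0.513)^2 + (-0.344)^2 = 1.381505.
  rho(1) = 0.336528 / 1.381505 = 0.2436.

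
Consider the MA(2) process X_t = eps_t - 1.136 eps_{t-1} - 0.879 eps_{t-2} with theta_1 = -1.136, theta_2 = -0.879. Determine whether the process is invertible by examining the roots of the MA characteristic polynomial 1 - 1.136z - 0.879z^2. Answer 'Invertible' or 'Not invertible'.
\text{Not invertible}

The MA(q) characteristic polynomial is P(z) = 1 - 1.136z - 0.879z^2.
Invertibility requires all roots to lie outside the unit circle, i.e. |z| > 1 for every root.
Set 1 + (-1.136) z + (-0.879) z^2 = 0, i.e. a z^2 + b z + c = 0 with a = -0.879, b = -1.136, c = 1.
Discriminant D = b^2 - 4ac = (-1.136)^2 - 4*(-0.879)*1 = 1.290496 - (-3.516) = 4.806496.
D >= 0, so the roots are real: z = (-b +/- sqrt(D)) / (2a) = (1.136 +/- 2.192372) / (-1.758).
  z_1 = (1.136 + 2.192372) / (-1.758) = -1.8933,   |z_1| = 1.8933.
  z_2 = (1.136 - 2.192372) / (-1.758) = 0.6009,   |z_2| = 0.6009.
Moduli of all roots: 1.8933, 0.6009.
All moduli strictly greater than 1? No.
Verdict: Not invertible.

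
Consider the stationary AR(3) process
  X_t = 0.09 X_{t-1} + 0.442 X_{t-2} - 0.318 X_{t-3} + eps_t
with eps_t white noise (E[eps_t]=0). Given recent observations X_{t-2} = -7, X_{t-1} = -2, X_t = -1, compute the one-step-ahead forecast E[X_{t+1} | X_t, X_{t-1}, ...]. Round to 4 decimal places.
E[X_{t+1} \mid \mathcal F_t] = 1.2520

For an AR(p) model X_t = c + sum_i phi_i X_{t-i} + eps_t, the
one-step-ahead conditional mean is
  E[X_{t+1} | X_t, ...] = c + sum_i phi_i X_{t+1-i}.
Substitute known values:
  E[X_{t+1} | ...] = (0.09) * (-1) + (0.442) * (-2) + (-0.318) * (-7)
                   = 1.2520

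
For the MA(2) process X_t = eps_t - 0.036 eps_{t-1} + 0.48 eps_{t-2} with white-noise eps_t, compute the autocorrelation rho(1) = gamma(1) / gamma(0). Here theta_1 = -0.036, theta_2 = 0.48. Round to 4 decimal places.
\rho(1) = -0.0433

For an MA(q) process with theta_0 = 1, the autocovariance is
  gamma(k) = sigma^2 * sum_{i=0..q-k} theta_i * theta_{i+k},
and rho(k) = gamma(k) / gamma(0). Sigma^2 cancels.
  numerator   = (1)*(-0.036) + (-0.036)*(0.48) = -0.05328.
  denominator = (1)^2 + (-0.036)^2 + (0.48)^2 = 1.231696.
  rho(1) = -0.05328 / 1.231696 = -0.0433.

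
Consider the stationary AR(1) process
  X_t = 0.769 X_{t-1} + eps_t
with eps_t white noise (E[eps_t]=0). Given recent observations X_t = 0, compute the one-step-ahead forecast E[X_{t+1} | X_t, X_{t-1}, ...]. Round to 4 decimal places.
E[X_{t+1} \mid \mathcal F_t] = 0.0000

For an AR(p) model X_t = c + sum_i phi_i X_{t-i} + eps_t, the
one-step-ahead conditional mean is
  E[X_{t+1} | X_t, ...] = c + sum_i phi_i X_{t+1-i}.
Substitute known values:
  E[X_{t+1} | ...] = (0.769) * (0)
                   = 0.0000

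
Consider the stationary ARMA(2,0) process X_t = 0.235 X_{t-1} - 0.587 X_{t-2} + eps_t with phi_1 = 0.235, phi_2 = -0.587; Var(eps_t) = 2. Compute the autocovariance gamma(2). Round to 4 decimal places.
\gamma(2) = -1.7228

Multiply the model equation by X_{t-k} and take expectations. With theta_0 = psi_0 = 1 and psi_j the MA(infinity) weights, this gives
  gamma(k) - sum_i phi_i gamma(k-i) = c_k,
  c_k = sigma^2 * sum_{j=k..q} theta_j psi_{j-k}   (c_k = 0 for k > q),
using gamma(-m) = gamma(m).
Pure AR (q = 0): c_0 = sigma^2 = 2, c_k = 0 for k >= 1.
Equations for k = 0, 1, 2 (AR order 2, c_2 = 0):
  (E0) gamma(0) = phi_1 gamma(1) + phi_2 gamma(2) + c_0
  (E1) gamma(1) = phi_1 gamma(0) + phi_2 gamma(1) + c_1
  (E2) gamma(2) = phi_1 gamma(1) + phi_2 gamma(0)
From (E1): gamma(1) = A gamma(0) + B with
  A = phi_1 / (1 - phi_2) = 0.235 / 1.587 = 0.148078,   B = c_1 / (1 - phi_2) = 0 / 1.587 = 0.
Insert (E2) into (E0): gamma(0) (1 - phi_2^2) = phi_1 (1 + phi_2) gamma(1) + c_0.
  phi_1 (1 + phi_2) = (0.235)(0.413) = 0.097055,   1 - phi_2^2 = 0.655431.
Replace gamma(1) by A gamma(0) + B and collect gamma(0):
  gamma(0) [0.655431 - (0.097055)(0.148078)] = c_0 = 2
  gamma(0) * 0.641059 = 2
  gamma(0) = 2 / 0.641059 = 3.119836.
  gamma(1) = A gamma(0) = (0.148078)(3.119836) = 0.46198.
  gamma(2) = phi_1 gamma(1) + phi_2 gamma(0) = (0.235)(0.46198) + (-0.587)(3.119836) = -1.722779.
Therefore gamma(2) = -1.7228 (to 4 decimal places).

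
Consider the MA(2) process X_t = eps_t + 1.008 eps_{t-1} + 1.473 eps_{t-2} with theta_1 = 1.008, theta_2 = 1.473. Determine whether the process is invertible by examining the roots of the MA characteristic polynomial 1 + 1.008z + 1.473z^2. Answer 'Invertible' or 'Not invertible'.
\text{Not invertible}

The MA(q) characteristic polynomial is P(z) = 1 + 1.008z + 1.473z^2.
Invertibility requires all roots to lie outside the unit circle, i.e. |z| > 1 for every root.
Set 1 + (1.008) z + (1.473) z^2 = 0, i.e. a z^2 + b z + c = 0 with a = 1.473, b = 1.008, c = 1.
Discriminant D = b^2 - 4ac = (1.008)^2 - 4*(1.473)*1 = 1.016064 - (5.892) = -4.875936.
D < 0, so the roots are the complex-conjugate pair z = (-b +/- i sqrt(-D)) / (2a) = -0.3422 +/- 0.7495i.
For a conjugate pair |z|^2 = z * conj(z) = (product of roots) = c/a = 1/(1.473) = 0.678887, so |z| = sqrt(0.678887) = 0.8239 for both roots.
Moduli of all roots: 0.8239, 0.8239.
All moduli strictly greater than 1? No.
Verdict: Not invertible.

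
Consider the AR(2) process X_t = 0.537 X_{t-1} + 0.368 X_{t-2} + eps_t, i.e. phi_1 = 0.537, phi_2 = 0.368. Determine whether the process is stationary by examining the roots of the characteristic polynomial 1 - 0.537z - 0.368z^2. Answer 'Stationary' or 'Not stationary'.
\text{Stationary}

The AR(p) characteristic polynomial is P(z) = 1 - 0.537z - 0.368z^2.
Stationarity requires all roots to lie outside the unit circle, i.e. |z| > 1 for every root.
Set 1 + (-0.537) z + (-0.368) z^2 = 0, i.e. a z^2 + b z + c = 0 with a = -0.368, b = -0.537, c = 1.
Discriminant D = b^2 - 4ac = (-0.537)^2 - 4*(-0.368)*1 = 0.288369 - (-1.472) = 1.760369.
D >= 0, so the roots are real: z = (-b +/- sqrt(D)) / (2a) = (0.537 +/- 1.326789) / (-0.736).
  z_1 = (0.537 + 1.326789) / (-0.736) = -2.5323,   |z_1| = 2.5323.
  z_2 = (0.537 - 1.326789) / (-0.736) = 1.0731,   |z_2| = 1.0731.
Moduli of all roots: 2.5323, 1.0731.
All moduli strictly greater than 1? Yes.
Verdict: Stationary.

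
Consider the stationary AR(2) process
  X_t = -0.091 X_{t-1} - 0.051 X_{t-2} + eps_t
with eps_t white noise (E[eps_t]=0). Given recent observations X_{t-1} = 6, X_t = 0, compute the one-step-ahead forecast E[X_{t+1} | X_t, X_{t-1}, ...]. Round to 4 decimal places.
E[X_{t+1} \mid \mathcal F_t] = -0.3060

For an AR(p) model X_t = c + sum_i phi_i X_{t-i} + eps_t, the
one-step-ahead conditional mean is
  E[X_{t+1} | X_t, ...] = c + sum_i phi_i X_{t+1-i}.
Substitute known values:
  E[X_{t+1} | ...] = (-0.091) * (0) + (-0.051) * (6)
                   = -0.3060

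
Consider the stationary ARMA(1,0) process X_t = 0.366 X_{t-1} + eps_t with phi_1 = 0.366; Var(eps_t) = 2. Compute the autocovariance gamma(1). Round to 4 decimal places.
\gamma(1) = 0.8452

Multiply the model equation by X_{t-k} and take expectations. With theta_0 = psi_0 = 1 and psi_j the MA(infinity) weights, this gives
  gamma(k) - sum_i phi_i gamma(k-i) = c_k,
  c_k = sigma^2 * sum_{j=k..q} theta_j psi_{j-k}   (c_k = 0 for k > q),
using gamma(-m) = gamma(m).
Pure AR (q = 0): c_0 = sigma^2 = 2, c_k = 0 for k >= 1.
Equations for k = 0 and k = 1 (AR order 1):
  gamma(0) = phi_1 gamma(1) + c_0
  gamma(1) = phi_1 gamma(0) + c_1
Substituting the second into the first: gamma(0) (1 - phi_1^2) = c_0 + phi_1 c_1, so
  gamma(0) = c_0 / (1 - phi_1^2) = 2 / (1 - (0.366)^2) = 2 / 0.866044 = 2.309351.
  gamma(1) = phi_1 gamma(0) = (0.366)(2.309351) = 0.845223.
Therefore gamma(1) = 0.8452 (to 4 decimal places).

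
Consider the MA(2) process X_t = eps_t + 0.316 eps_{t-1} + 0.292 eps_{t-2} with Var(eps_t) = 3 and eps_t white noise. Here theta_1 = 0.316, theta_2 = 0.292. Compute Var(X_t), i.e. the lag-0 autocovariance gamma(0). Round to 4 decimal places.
\gamma(0) = 3.5554

For an MA(q) process X_t = eps_t + sum_i theta_i eps_{t-i} with
Var(eps_t) = sigma^2, the variance is
  gamma(0) = sigma^2 * (1 + sum_i theta_i^2).
  sum_i theta_i^2 = (0.316)^2 + (0.292)^2 = 0.099856 + 0.085264 = 0.18512.
  gamma(0) = 3 * (1 + 0.18512) = 3 * 1.18512 = 3.55536, which rounds to 3.5554.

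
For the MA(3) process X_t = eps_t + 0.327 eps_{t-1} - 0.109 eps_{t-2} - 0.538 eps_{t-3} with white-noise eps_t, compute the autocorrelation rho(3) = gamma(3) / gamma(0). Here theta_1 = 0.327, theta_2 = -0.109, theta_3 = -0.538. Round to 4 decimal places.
\rho(3) = -0.3820

For an MA(q) process with theta_0 = 1, the autocovariance is
  gamma(k) = sigma^2 * sum_{i=0..q-k} theta_i * theta_{i+k},
and rho(k) = gamma(k) / gamma(0). Sigma^2 cancels.
  numerator   = (1)*(-0.538) = -0.538.
  denominator = (1)^2 + (0.327)^2 + (-0.109)^2 + (-0.538)^2 = 1.408254.
  rho(3) = -0.538 / 1.408254 = -0.3820.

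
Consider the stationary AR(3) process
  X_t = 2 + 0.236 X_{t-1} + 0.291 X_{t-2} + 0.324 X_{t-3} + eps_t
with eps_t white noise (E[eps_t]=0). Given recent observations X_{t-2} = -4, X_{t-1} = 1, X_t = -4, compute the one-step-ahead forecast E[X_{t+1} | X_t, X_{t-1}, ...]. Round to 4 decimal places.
E[X_{t+1} \mid \mathcal F_t] = 0.0510

For an AR(p) model X_t = c + sum_i phi_i X_{t-i} + eps_t, the
one-step-ahead conditional mean is
  E[X_{t+1} | X_t, ...] = c + sum_i phi_i X_{t+1-i}.
Substitute known values:
  E[X_{t+1} | ...] = 2 + (0.236) * (-4) + (0.291) * (1) + (0.324) * (-4)
                   = 0.0510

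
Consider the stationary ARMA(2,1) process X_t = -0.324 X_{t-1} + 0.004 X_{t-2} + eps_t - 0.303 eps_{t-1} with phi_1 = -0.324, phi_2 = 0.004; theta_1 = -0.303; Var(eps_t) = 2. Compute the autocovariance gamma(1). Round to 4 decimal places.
\gamma(1) = -1.5463

Multiply the model equation by X_{t-k} and take expectations. With theta_0 = psi_0 = 1 and psi_j the MA(infinity) weights, this gives
  gamma(k) - sum_i phi_i gamma(k-i) = c_k,
  c_k = sigma^2 * sum_{j=k..q} theta_j psi_{j-k}   (c_k = 0 for k > q),
using gamma(-m) = gamma(m).
psi-weights needed (psi_j = theta_j + sum_i phi_i psi_{j-i}):
  psi_1 = theta_1 + phi_1 = -0.303 + (-0.324) = -0.627
Right-hand sides:
  c_0 = sigma^2 (1 + theta_1 psi_1) = 2 * (1 + (-0.303)(-0.627)) = 2 * 1.189981 = 2.379962
  c_1 = sigma^2 theta_1 = 2 * (-0.303) = -0.606
  c_2 = 0
Equations for k = 0, 1, 2 (AR order 2, c_2 = 0):
  (E0) gamma(0) = phi_1 gamma(1) + phi_2 gamma(2) + c_0
  (E1) gamma(1) = phi_1 gamma(0) + phi_2 gamma(1) + c_1
  (E2) gamma(2) = phi_1 gamma(1) + phi_2 gamma(0)
From (E1): gamma(1) = A gamma(0) + B with
  A = phi_1 / (1 - phi_2) = -0.324 / 0.996 = -0.325301,   B = c_1 / (1 - phi_2) = -0.606 / 0.996 = -0.608434.
Insert (E2) into (E0): gamma(0) (1 - phi_2^2) = phi_1 (1 + phi_2) gamma(1) + c_0.
  phi_1 (1 + phi_2) = (-0.324)(1.004) = -0.325296,   1 - phi_2^2 = 0.999984.
Replace gamma(1) by A gamma(0) + B and collect gamma(0):
  gamma(0) [0.999984 - (-0.325296)(-0.325301)] = (-0.325296)(-0.608434) + 2.379962
  gamma(0) * 0.894165 = 2.577883
  gamma(0) = 2.577883 / 0.894165 = 2.883007.
  gamma(1) = A gamma(0) + B = (-0.325301)(2.883007) + (-0.608434) = -1.546279.
Therefore gamma(1) = -1.5463 (to 4 decimal places).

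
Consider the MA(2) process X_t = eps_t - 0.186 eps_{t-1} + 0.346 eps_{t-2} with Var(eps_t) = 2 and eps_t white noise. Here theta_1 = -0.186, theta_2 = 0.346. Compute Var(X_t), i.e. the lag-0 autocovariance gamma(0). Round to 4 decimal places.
\gamma(0) = 2.3086

For an MA(q) process X_t = eps_t + sum_i theta_i eps_{t-i} with
Var(eps_t) = sigma^2, the variance is
  gamma(0) = sigma^2 * (1 + sum_i theta_i^2).
  sum_i theta_i^2 = (-0.186)^2 + (0.346)^2 = 0.034596 + 0.119716 = 0.154312.
  gamma(0) = 2 * (1 + 0.154312) = 2 * 1.154312 = 2.308624, which rounds to 2.3086.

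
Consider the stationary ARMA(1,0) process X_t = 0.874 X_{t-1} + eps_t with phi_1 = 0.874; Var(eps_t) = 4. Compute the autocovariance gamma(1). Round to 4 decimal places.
\gamma(1) = 14.8058

Multiply the model equation by X_{t-k} and take expectations. With theta_0 = psi_0 = 1 and psi_j the MA(infinity) weights, this gives
  gamma(k) - sum_i phi_i gamma(k-i) = c_k,
  c_k = sigma^2 * sum_{j=k..q} theta_j psi_{j-k}   (c_k = 0 for k > q),
using gamma(-m) = gamma(m).
Pure AR (q = 0): c_0 = sigma^2 = 4, c_k = 0 for k >= 1.
Equations for k = 0 and k = 1 (AR order 1):
  gamma(0) = phi_1 gamma(1) + c_0
  gamma(1) = phi_1 gamma(0) + c_1
Substituting the second into the first: gamma(0) (1 - phi_1^2) = c_0 + phi_1 c_1, so
  gamma(0) = c_0 / (1 - phi_1^2) = 4 / (1 - (0.874)^2) = 4 / 0.236124 = 16.940252.
  gamma(1) = phi_1 gamma(0) = (0.874)(16.940252) = 14.80578.
Therefore gamma(1) = 14.8058 (to 4 decimal places).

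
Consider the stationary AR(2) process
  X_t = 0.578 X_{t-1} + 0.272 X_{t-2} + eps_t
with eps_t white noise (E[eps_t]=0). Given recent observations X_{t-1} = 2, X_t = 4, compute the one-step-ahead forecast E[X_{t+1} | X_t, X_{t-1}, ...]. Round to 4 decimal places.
E[X_{t+1} \mid \mathcal F_t] = 2.8560

For an AR(p) model X_t = c + sum_i phi_i X_{t-i} + eps_t, the
one-step-ahead conditional mean is
  E[X_{t+1} | X_t, ...] = c + sum_i phi_i X_{t+1-i}.
Substitute known values:
  E[X_{t+1} | ...] = (0.578) * (4) + (0.272) * (2)
                   = 2.8560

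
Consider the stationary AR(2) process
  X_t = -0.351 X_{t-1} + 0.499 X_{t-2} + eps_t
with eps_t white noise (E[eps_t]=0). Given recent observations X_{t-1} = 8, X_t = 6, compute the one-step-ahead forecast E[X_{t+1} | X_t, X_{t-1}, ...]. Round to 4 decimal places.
E[X_{t+1} \mid \mathcal F_t] = 1.8860

For an AR(p) model X_t = c + sum_i phi_i X_{t-i} + eps_t, the
one-step-ahead conditional mean is
  E[X_{t+1} | X_t, ...] = c + sum_i phi_i X_{t+1-i}.
Substitute known values:
  E[X_{t+1} | ...] = (-0.351) * (6) + (0.499) * (8)
                   = 1.8860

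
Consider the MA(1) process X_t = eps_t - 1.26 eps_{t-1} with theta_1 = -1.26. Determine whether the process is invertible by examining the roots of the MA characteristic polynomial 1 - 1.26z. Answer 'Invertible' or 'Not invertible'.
\text{Not invertible}

The MA(q) characteristic polynomial is P(z) = 1 - 1.26z.
Invertibility requires all roots to lie outside the unit circle, i.e. |z| > 1 for every root.
This is linear in z: 1 + (-1.26) z = 0  =>  z = -1/(-1.26) = 0.793651,  |z| = 0.793651.
Moduli of all roots: 0.7937.
All moduli strictly greater than 1? No.
Verdict: Not invertible.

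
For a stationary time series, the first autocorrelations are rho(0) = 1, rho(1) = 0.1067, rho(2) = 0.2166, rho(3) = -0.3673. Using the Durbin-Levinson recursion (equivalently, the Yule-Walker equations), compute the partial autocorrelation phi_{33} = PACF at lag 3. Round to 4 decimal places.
\phi_{33} = -0.4310

The PACF at lag k is phi_{kk}, the last component of the solution
to the Yule-Walker system G_k phi = r_k where
  (G_k)_{ij} = rho(|i - j|), (r_k)_i = rho(i), i,j = 1..k.
Equivalently, Durbin-Levinson gives phi_{kk} iteratively:
  phi_{11} = rho(1)
  phi_{kk} = [rho(k) - sum_{j=1..k-1} phi_{k-1,j} rho(k-j)]
            / [1 - sum_{j=1..k-1} phi_{k-1,j} rho(j)],
  phi_{k,j} = phi_{k-1,j} - phi_{kk} phi_{k-1,k-j},  j = 1..k-1.
Step k = 1:
  phi_11 = rho(1) = 0.1067.
Step k = 2:
  phi_22 = [rho(2) - phi_11 rho(1)] / [1 - phi_11 rho(1)] = [0.2166 - (0.1067)(0.1067)] / [1 - (0.1067)(0.1067)]
         = 0.20521511 / 0.98861511 = 0.207578.
  Update: phi_21 = phi_11 - phi_22 phi_11 = 0.1067 - (0.207578)(0.1067) = 0.084551.
Step k = 3:
  phi_33 = [rho(3) - phi_21 rho(2) - phi_22 rho(1)] / [1 - phi_21 rho(1) - phi_22 rho(2)]
    numerator   = -0.3673 - (0.084551)(0.2166) - (0.207578)(0.1067) = -0.40776244
    denominator = 1 - (0.084551)(0.1067) - (0.207578)(0.2166) = 0.94601689
  phi_33 = -0.40776244 / 0.94601689 = -0.431.
Therefore phi_{33} = -0.4310.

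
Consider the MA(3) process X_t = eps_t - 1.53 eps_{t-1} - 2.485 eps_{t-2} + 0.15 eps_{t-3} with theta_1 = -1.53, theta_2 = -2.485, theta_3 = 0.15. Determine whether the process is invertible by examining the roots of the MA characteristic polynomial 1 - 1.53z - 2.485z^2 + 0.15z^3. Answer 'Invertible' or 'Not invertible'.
\text{Not invertible}

The MA(q) characteristic polynomial is P(z) = 1 - 1.53z - 2.485z^2 + 0.15z^3.
Invertibility requires all roots to lie outside the unit circle, i.e. |z| > 1 for every root.
Degree 3: look for a simple real root z0 first, then factor out (1 - z/z0) and solve the remaining quadratic.
Testing z0 = 0.4: P(0.4) = 1 + (-1.53)(0.4) + (-2.485)(0.4)^2 + (0.15)(0.4)^3
  = 1 + (-0.612) + (-0.3976) + (0.0096) = 0.  So z_0 = 0.4 is a root, |z_0| = 0.4.
Divide out the factor (1 - 2.5 z) = (1 - z/z0) (since 1/z0 = 2.5):
  P(z) = (1 - 2.5 z)(1 + (0.97) z + (-0.06) z^2)
  [check: z-coef 0.97 - (2.5) = -1.53; z^2-coef -0.06 - (2.5)(0.97) = -2.485; z^3-coef -(2.5)(-0.06) = 0.15.]
Remaining roots from the quadratic factor 1 + (0.97) z + (-0.06) z^2:
  Set 1 + (0.97) z + (-0.06) z^2 = 0, i.e. a z^2 + b z + c = 0 with a = -0.06, b = 0.97, c = 1.
  Discriminant D = b^2 - 4ac = (0.97)^2 - 4*(-0.06)*1 = 0.9409 - (-0.24) = 1.1809.
  D >= 0, so the roots are real: z = (-b +/- sqrt(D)) / (2a) = (-0.97 +/- 1.086692) / (-0.12).
    z_1 = (-0.97 + 1.086692) / (-0.12) = -0.9724,   |z_1| = 0.9724.
    z_2 = (-0.97 - 1.086692) / (-0.12) = 17.1391,   |z_2| = 17.1391.
Moduli of all roots: 0.4000, 0.9724, 17.1391.
All moduli strictly greater than 1? No.
Verdict: Not invertible.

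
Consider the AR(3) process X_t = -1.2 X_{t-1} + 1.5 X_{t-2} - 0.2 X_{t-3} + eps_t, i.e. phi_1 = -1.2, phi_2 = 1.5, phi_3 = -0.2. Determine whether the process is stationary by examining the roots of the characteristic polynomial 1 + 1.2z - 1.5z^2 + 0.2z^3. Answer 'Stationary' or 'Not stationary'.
\text{Not stationary}

The AR(p) characteristic polynomial is P(z) = 1 + 1.2z - 1.5z^2 + 0.2z^3.
Stationarity requires all roots to lie outside the unit circle, i.e. |z| > 1 for every root.
Degree 3: look for a simple real root z0 first, then factor out (1 - z/z0) and solve the remaining quadratic.
Testing z0 = -0.5: P(-0.5) = 1 + (1.2)(-0.5) + (-1.5)(-0.5)^2 + (0.2)(-0.5)^3
  = 1 + (-0.6) + (-0.375) + (-0.025) = 0.  So z_0 = -0.5 is a root, |z_0| = 0.5.
Divide out the factor (1 + 2 z) = (1 - z/z0) (since 1/z0 = -2):
  P(z) = (1 + 2 z)(1 + (-0.8) z + (0.1) z^2)
  [check: z-coef -0.8 - (-2) = 1.2; z^2-coef 0.1 - (-2)(-0.8) = -1.5; z^3-coef -(-2)(0.1) = 0.2.]
Remaining roots from the quadratic factor 1 + (-0.8) z + (0.1) z^2:
  Set 1 + (-0.8) z + (0.1) z^2 = 0, i.e. a z^2 + b z + c = 0 with a = 0.1, b = -0.8, c = 1.
  Discriminant D = b^2 - 4ac = (-0.8)^2 - 4*(0.1)*1 = 0.64 - (0.4) = 0.24.
  D >= 0, so the roots are real: z = (-b +/- sqrt(D)) / (2a) = (0.8 +/- 0.489898) / (0.2).
    z_1 = (0.8 + 0.489898) / (0.2) = 6.4495,   |z_1| = 6.4495.
    z_2 = (0.8 - 0.489898) / (0.2) = 1.5505,   |z_2| = 1.5505.
Moduli of all roots: 0.5000, 6.4495, 1.5505.
All moduli strictly greater than 1? No.
Verdict: Not stationary.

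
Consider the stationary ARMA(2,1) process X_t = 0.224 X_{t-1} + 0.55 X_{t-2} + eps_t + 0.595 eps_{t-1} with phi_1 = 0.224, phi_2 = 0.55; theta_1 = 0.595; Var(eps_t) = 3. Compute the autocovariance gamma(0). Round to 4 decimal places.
\gamma(0) = 11.1291

Multiply the model equation by X_{t-k} and take expectations. With theta_0 = psi_0 = 1 and psi_j the MA(infinity) weights, this gives
  gamma(k) - sum_i phi_i gamma(k-i) = c_k,
  c_k = sigma^2 * sum_{j=k..q} theta_j psi_{j-k}   (c_k = 0 for k > q),
using gamma(-m) = gamma(m).
psi-weights needed (psi_j = theta_j + sum_i phi_i psi_{j-i}):
  psi_1 = theta_1 + phi_1 = 0.595 + (0.224) = 0.819
Right-hand sides:
  c_0 = sigma^2 (1 + theta_1 psi_1) = 3 * (1 + (0.595)(0.819)) = 3 * 1.487305 = 4.461915
  c_1 = sigma^2 theta_1 = 3 * (0.595) = 1.785
  c_2 = 0
Equations for k = 0, 1, 2 (AR order 2, c_2 = 0):
  (E0) gamma(0) = phi_1 gamma(1) + phi_2 gamma(2) + c_0
  (E1) gamma(1) = phi_1 gamma(0) + phi_2 gamma(1) + c_1
  (E2) gamma(2) = phi_1 gamma(1) + phi_2 gamma(0)
From (E1): gamma(1) = A gamma(0) + B with
  A = phi_1 / (1 - phi_2) = 0.224 / 0.45 = 0.497778,   B = c_1 / (1 - phi_2) = 1.785 / 0.45 = 3.966667.
Insert (E2) into (E0): gamma(0) (1 - phi_2^2) = phi_1 (1 + phi_2) gamma(1) + c_0.
  phi_1 (1 + phi_2) = (0.224)(1.55) = 0.3472,   1 - phi_2^2 = 0.6975.
Replace gamma(1) by A gamma(0) + B and collect gamma(0):
  gamma(0) [0.6975 - (0.3472)(0.497778)] = (0.3472)(3.966667) + 4.461915
  gamma(0) * 0.524672 = 5.839142
  gamma(0) = 5.839142 / 0.524672 = 11.129137.
Therefore gamma(0) = 11.1291 (to 4 decimal places).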